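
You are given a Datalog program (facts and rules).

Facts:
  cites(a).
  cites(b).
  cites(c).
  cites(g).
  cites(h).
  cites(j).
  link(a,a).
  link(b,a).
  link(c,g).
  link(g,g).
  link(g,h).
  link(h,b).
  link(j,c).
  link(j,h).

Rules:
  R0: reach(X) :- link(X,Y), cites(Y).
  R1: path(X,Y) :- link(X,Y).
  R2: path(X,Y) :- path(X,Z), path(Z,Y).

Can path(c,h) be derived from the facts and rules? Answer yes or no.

yes

round 1: derive path(a,a) via R1 from link(a,a)
round 1: derive path(b,a) via R1 from link(b,a)
round 1: derive path(c,g) via R1 from link(c,g)
round 1: derive path(g,g) via R1 from link(g,g)
round 1: derive path(g,h) via R1 from link(g,h)
round 1: derive path(h,b) via R1 from link(h,b)
round 1: derive path(j,c) via R1 from link(j,c)
round 1: derive path(j,h) via R1 from link(j,h)
round 2: derive path(c,h) via R2 from path(c,g), path(g,h)
round 2: derive path(g,b) via R2 from path(g,h), path(h,b)
round 2: derive path(h,a) via R2 from path(h,b), path(b,a)
round 2: derive path(j,b) via R2 from path(j,h), path(h,b)
round 2: derive path(j,g) via R2 from path(j,c), path(c,g)
round 3: derive path(c,a) via R2 from path(c,h), path(h,a)
round 3: derive path(c,b) via R2 from path(c,g), path(g,b)
round 3: derive path(g,a) via R2 from path(g,b), path(b,a)
round 3: derive path(j,a) via R2 from path(j,b), path(b,a)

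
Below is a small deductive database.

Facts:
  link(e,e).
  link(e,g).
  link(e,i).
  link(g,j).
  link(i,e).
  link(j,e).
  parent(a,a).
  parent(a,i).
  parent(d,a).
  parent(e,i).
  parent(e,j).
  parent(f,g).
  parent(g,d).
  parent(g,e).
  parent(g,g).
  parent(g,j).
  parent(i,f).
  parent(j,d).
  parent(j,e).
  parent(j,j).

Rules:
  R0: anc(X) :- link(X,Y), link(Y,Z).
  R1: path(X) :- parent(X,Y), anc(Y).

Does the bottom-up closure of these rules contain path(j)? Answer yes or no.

round 1: derive anc(e) via R0 from link(e,e), link(e,e)
round 1: derive anc(g) via R0 from link(g,j), link(j,e)
round 1: derive anc(i) via R0 from link(i,e), link(e,e)
round 1: derive anc(j) via R0 from link(j,e), link(e,e)
round 2: derive path(a) via R1 from parent(a,i), anc(i)
round 2: derive path(e) via R1 from parent(e,i), anc(i)
round 2: derive path(f) via R1 from parent(f,g), anc(g)
round 2: derive path(g) via R1 from parent(g,e), anc(e)
round 2: derive path(j) via R1 from parent(j,e), anc(e)

yes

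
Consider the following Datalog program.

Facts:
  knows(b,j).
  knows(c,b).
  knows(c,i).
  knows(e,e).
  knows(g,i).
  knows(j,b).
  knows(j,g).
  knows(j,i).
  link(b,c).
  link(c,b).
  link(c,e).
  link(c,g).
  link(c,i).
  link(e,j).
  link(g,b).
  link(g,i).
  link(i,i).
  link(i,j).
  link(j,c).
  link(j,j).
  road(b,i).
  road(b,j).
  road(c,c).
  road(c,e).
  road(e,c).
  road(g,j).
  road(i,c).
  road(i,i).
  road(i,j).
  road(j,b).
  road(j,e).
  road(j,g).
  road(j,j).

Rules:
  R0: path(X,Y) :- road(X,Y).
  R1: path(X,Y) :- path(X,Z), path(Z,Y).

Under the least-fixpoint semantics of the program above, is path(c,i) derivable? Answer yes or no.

round 1: derive path(b,i) via R0 from road(b,i)
round 1: derive path(b,j) via R0 from road(b,j)
round 1: derive path(c,c) via R0 from road(c,c)
round 1: derive path(c,e) via R0 from road(c,e)
round 1: derive path(e,c) via R0 from road(e,c)
round 1: derive path(g,j) via R0 from road(g,j)
round 1: derive path(i,c) via R0 from road(i,c)
round 1: derive path(i,i) via R0 from road(i,i)
round 1: derive path(i,j) via R0 from road(i,j)
round 1: derive path(j,b) via R0 from road(j,b)
round 1: derive path(j,e) via R0 from road(j,e)
round 1: derive path(j,g) via R0 from road(j,g)
round 1: derive path(j,j) via R0 from road(j,j)
round 2: derive path(b,b) via R1 from path(b,j), path(j,b)
round 2: derive path(b,c) via R1 from path(b,i), path(i,c)
round 2: derive path(b,e) via R1 from path(b,j), path(j,e)
round 2: derive path(b,g) via R1 from path(b,j), path(j,g)
round 2: derive path(e,e) via R1 from path(e,c), path(c,e)
round 2: derive path(g,b) via R1 from path(g,j), path(j,b)
round 2: derive path(g,e) via R1 from path(g,j), path(j,e)
round 2: derive path(g,g) via R1 from path(g,j), path(j,g)
round 2: derive path(i,b) via R1 from path(i,j), path(j,b)
round 2: derive path(i,e) via R1 from path(i,c), path(c,e)
round 2: derive path(i,g) via R1 from path(i,j), path(j,g)
round 2: derive path(j,c) via R1 from path(j,e), path(e,c)
round 2: derive path(j,i) via R1 from path(j,b), path(b,i)
round 3: derive path(g,c) via R1 from path(g,b), path(b,c)
round 3: derive path(g,i) via R1 from path(g,b), path(b,i)

no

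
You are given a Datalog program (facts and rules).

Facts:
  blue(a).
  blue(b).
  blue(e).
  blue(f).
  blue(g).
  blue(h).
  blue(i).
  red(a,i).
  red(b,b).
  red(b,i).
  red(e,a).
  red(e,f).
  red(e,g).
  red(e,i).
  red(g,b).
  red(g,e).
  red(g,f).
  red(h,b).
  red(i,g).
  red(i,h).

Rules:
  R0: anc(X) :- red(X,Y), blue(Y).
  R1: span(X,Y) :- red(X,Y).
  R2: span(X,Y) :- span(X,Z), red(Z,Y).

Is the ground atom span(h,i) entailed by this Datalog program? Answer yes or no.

round 1: derive span(a,i) via R1 from red(a,i)
round 1: derive span(b,b) via R1 from red(b,b)
round 1: derive span(b,i) via R1 from red(b,i)
round 1: derive span(e,a) via R1 from red(e,a)
round 1: derive span(e,f) via R1 from red(e,f)
round 1: derive span(e,g) via R1 from red(e,g)
round 1: derive span(e,i) via R1 from red(e,i)
round 1: derive span(g,b) via R1 from red(g,b)
round 1: derive span(g,e) via R1 from red(g,e)
round 1: derive span(g,f) via R1 from red(g,f)
round 1: derive span(h,b) via R1 from red(h,b)
round 1: derive span(i,g) via R1 from red(i,g)
round 1: derive span(i,h) via R1 from red(i,h)
round 2: derive span(a,g) via R2 from span(a,i), red(i,g)
round 2: derive span(a,h) via R2 from span(a,i), red(i,h)
round 2: derive span(b,g) via R2 from span(b,i), red(i,g)
round 2: derive span(b,h) via R2 from span(b,i), red(i,h)
round 2: derive span(e,b) via R2 from span(e,g), red(g,b)
round 2: derive span(e,e) via R2 from span(e,g), red(g,e)
round 2: derive span(e,h) via R2 from span(e,i), red(i,h)
round 2: derive span(g,a) via R2 from span(g,e), red(e,a)
round 2: derive span(g,g) via R2 from span(g,e), red(e,g)
round 2: derive span(g,i) via R2 from span(g,b), red(b,i)
round 2: derive span(h,i) via R2 from span(h,b), red(b,i)
round 2: derive span(i,b) via R2 from span(i,g), red(g,b)
round 2: derive span(i,e) via R2 from span(i,g), red(g,e)
round 2: derive span(i,f) via R2 from span(i,g), red(g,f)
round 3: derive span(a,b) via R2 from span(a,g), red(g,b)
round 3: derive span(a,e) via R2 from span(a,g), red(g,e)
round 3: derive span(a,f) via R2 from span(a,g), red(g,f)
round 3: derive span(b,e) via R2 from span(b,g), red(g,e)
round 3: derive span(b,f) via R2 from span(b,g), red(g,f)
round 3: derive span(g,h) via R2 from span(g,i), red(i,h)
round 3: derive span(h,g) via R2 from span(h,i), red(i,g)
round 3: derive span(h,h) via R2 from span(h,i), red(i,h)
round 3: derive span(i,a) via R2 from span(i,e), red(e,a)
round 3: derive span(i,i) via R2 from span(i,b), red(b,i)
round 4: derive span(a,a) via R2 from span(a,e), red(e,a)
round 4: derive span(b,a) via R2 from span(b,e), red(e,a)
round 4: derive span(h,e) via R2 from span(h,g), red(g,e)
round 4: derive span(h,f) via R2 from span(h,g), red(g,f)
round 5: derive span(h,a) via R2 from span(h,e), red(e,a)

yes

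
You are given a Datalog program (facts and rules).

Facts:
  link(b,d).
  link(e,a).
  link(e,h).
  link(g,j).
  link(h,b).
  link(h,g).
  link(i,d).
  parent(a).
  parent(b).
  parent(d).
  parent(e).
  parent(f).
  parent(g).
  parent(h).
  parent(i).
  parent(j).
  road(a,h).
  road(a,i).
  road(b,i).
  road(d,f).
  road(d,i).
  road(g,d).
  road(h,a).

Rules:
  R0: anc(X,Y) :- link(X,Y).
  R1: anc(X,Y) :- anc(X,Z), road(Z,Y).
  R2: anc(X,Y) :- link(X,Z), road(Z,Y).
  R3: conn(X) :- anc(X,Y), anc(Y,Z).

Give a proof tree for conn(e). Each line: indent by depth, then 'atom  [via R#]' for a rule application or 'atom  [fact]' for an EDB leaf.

round 1: derive anc(b,d) via R0 from link(b,d)
round 1: derive anc(e,a) via R0 from link(e,a)
round 1: derive anc(e,h) via R0 from link(e,h)
round 1: derive anc(g,j) via R0 from link(g,j)
round 1: derive anc(h,b) via R0 from link(h,b)
round 1: derive anc(h,g) via R0 from link(h,g)
round 1: derive anc(i,d) via R0 from link(i,d)
round 1: derive anc(b,f) via R2 from link(b,d), road(d,f)
round 1: derive anc(b,i) via R2 from link(b,d), road(d,i)
round 1: derive anc(e,i) via R2 from link(e,a), road(a,i)
round 1: derive anc(h,d) via R2 from link(h,g), road(g,d)
round 1: derive anc(h,i) via R2 from link(h,b), road(b,i)
round 1: derive anc(i,f) via R2 from link(i,d), road(d,f)
round 1: derive anc(i,i) via R2 from link(i,d), road(d,i)
round 2: derive anc(h,f) via R1 from anc(h,d), road(d,f)
round 2: derive conn(b) via R3 from anc(b,i), anc(i,d)
round 2: derive conn(e) via R3 from anc(e,h), anc(h,b)
round 2: derive conn(h) via R3 from anc(h,b), anc(b,d)
round 2: derive conn(i) via R3 from anc(i,i), anc(i,d)

conn(e)  [via R3]
  anc(e,h)  [via R0]
    link(e,h)  [fact]
  anc(h,b)  [via R0]
    link(h,b)  [fact]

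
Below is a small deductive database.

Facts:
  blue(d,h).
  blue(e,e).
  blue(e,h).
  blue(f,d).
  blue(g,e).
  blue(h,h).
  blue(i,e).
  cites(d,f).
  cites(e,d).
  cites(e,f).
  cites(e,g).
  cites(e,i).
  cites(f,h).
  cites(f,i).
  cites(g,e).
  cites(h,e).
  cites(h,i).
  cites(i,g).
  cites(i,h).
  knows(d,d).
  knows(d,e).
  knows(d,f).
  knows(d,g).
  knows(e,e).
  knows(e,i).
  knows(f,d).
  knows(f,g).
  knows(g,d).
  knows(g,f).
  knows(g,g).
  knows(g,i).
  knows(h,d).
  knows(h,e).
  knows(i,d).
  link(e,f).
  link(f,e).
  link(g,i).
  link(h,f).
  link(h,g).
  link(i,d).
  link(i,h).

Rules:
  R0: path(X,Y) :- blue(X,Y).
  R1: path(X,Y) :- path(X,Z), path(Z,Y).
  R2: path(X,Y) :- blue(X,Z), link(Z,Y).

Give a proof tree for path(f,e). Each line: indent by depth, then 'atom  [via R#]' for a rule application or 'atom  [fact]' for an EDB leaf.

path(f,e)  [via R1]
  path(f,d)  [via R0]
    blue(f,d)  [fact]
  path(d,e)  [via R1]
    path(d,g)  [via R2]
      blue(d,h)  [fact]
      link(h,g)  [fact]
    path(g,e)  [via R0]
      blue(g,e)  [fact]

round 1: derive path(d,h) via R0 from blue(d,h)
round 1: derive path(e,e) via R0 from blue(e,e)
round 1: derive path(e,h) via R0 from blue(e,h)
round 1: derive path(f,d) via R0 from blue(f,d)
round 1: derive path(g,e) via R0 from blue(g,e)
round 1: derive path(h,h) via R0 from blue(h,h)
round 1: derive path(i,e) via R0 from blue(i,e)
round 1: derive path(d,f) via R2 from blue(d,h), link(h,f)
round 1: derive path(d,g) via R2 from blue(d,h), link(h,g)
round 1: derive path(e,f) via R2 from blue(e,e), link(e,f)
round 1: derive path(e,g) via R2 from blue(e,h), link(h,g)
round 1: derive path(g,f) via R2 from blue(g,e), link(e,f)
round 1: derive path(h,f) via R2 from blue(h,h), link(h,f)
round 1: derive path(h,g) via R2 from blue(h,h), link(h,g)
round 1: derive path(i,f) via R2 from blue(i,e), link(e,f)
round 2: derive path(d,d) via R1 from path(d,f), path(f,d)
round 2: derive path(d,e) via R1 from path(d,g), path(g,e)
round 2: derive path(e,d) via R1 from path(e,f), path(f,d)
round 2: derive path(f,f) via R1 from path(f,d), path(d,f)
round 2: derive path(f,g) via R1 from path(f,d), path(d,g)
round 2: derive path(f,h) via R1 from path(f,d), path(d,h)
round 2: derive path(g,d) via R1 from path(g,f), path(f,d)
round 2: derive path(g,g) via R1 from path(g,e), path(e,g)
round 2: derive path(g,h) via R1 from path(g,e), path(e,h)
round 2: derive path(h,d) via R1 from path(h,f), path(f,d)
round 2: derive path(h,e) via R1 from path(h,g), path(g,e)
round 2: derive path(i,d) via R1 from path(i,f), path(f,d)
round 2: derive path(i,g) via R1 from path(i,e), path(e,g)
round 2: derive path(i,h) via R1 from path(i,e), path(e,h)
round 3: derive path(f,e) via R1 from path(f,d), path(d,e)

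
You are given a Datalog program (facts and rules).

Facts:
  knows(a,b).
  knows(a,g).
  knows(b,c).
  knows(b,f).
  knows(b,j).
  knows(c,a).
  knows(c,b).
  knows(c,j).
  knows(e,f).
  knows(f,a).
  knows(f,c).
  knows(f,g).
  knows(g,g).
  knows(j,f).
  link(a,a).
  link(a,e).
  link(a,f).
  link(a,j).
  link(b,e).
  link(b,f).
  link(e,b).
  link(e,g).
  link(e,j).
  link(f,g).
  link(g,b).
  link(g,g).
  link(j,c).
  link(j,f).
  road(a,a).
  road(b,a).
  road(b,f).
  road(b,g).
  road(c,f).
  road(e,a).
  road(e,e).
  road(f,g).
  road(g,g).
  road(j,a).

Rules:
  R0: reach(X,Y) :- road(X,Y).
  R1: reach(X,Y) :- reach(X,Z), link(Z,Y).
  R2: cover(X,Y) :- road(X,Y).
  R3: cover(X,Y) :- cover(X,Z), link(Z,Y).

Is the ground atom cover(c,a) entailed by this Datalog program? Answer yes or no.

no

round 1: derive cover(a,a) via R2 from road(a,a)
round 1: derive cover(b,a) via R2 from road(b,a)
round 1: derive cover(b,f) via R2 from road(b,f)
round 1: derive cover(b,g) via R2 from road(b,g)
round 1: derive cover(c,f) via R2 from road(c,f)
round 1: derive cover(e,a) via R2 from road(e,a)
round 1: derive cover(e,e) via R2 from road(e,e)
round 1: derive cover(f,g) via R2 from road(f,g)
round 1: derive cover(g,g) via R2 from road(g,g)
round 1: derive cover(j,a) via R2 from road(j,a)
round 2: derive cover(a,e) via R3 from cover(a,a), link(a,e)
round 2: derive cover(a,f) via R3 from cover(a,a), link(a,f)
round 2: derive cover(a,j) via R3 from cover(a,a), link(a,j)
round 2: derive cover(b,b) via R3 from cover(b,g), link(g,b)
round 2: derive cover(b,e) via R3 from cover(b,a), link(a,e)
round 2: derive cover(b,j) via R3 from cover(b,a), link(a,j)
round 2: derive cover(c,g) via R3 from cover(c,f), link(f,g)
round 2: derive cover(e,b) via R3 from cover(e,e), link(e,b)
round 2: derive cover(e,f) via R3 from cover(e,a), link(a,f)
round 2: derive cover(e,g) via R3 from cover(e,e), link(e,g)
round 2: derive cover(e,j) via R3 from cover(e,a), link(a,j)
round 2: derive cover(f,b) via R3 from cover(f,g), link(g,b)
round 2: derive cover(g,b) via R3 from cover(g,g), link(g,b)
round 2: derive cover(j,e) via R3 from cover(j,a), link(a,e)
round 2: derive cover(j,f) via R3 from cover(j,a), link(a,f)
round 2: derive cover(j,j) via R3 from cover(j,a), link(a,j)
round 3: derive cover(a,b) via R3 from cover(a,e), link(e,b)
round 3: derive cover(a,c) via R3 from cover(a,j), link(j,c)
round 3: derive cover(a,g) via R3 from cover(a,e), link(e,g)
round 3: derive cover(b,c) via R3 from cover(b,j), link(j,c)
round 3: derive cover(c,b) via R3 from cover(c,g), link(g,b)
round 3: derive cover(e,c) via R3 from cover(e,j), link(j,c)
round 3: derive cover(f,e) via R3 from cover(f,b), link(b,e)
round 3: derive cover(f,f) via R3 from cover(f,b), link(b,f)
round 3: derive cover(g,e) via R3 from cover(g,b), link(b,e)
round 3: derive cover(g,f) via R3 from cover(g,b), link(b,f)
round 3: derive cover(j,b) via R3 from cover(j,e), link(e,b)
round 3: derive cover(j,c) via R3 from cover(j,j), link(j,c)
round 3: derive cover(j,g) via R3 from cover(j,e), link(e,g)
round 4: derive cover(c,e) via R3 from cover(c,b), link(b,e)
round 4: derive cover(f,j) via R3 from cover(f,e), link(e,j)
round 4: derive cover(g,j) via R3 from cover(g,e), link(e,j)
round 5: derive cover(c,j) via R3 from cover(c,e), link(e,j)
round 5: derive cover(f,c) via R3 from cover(f,j), link(j,c)
round 5: derive cover(g,c) via R3 from cover(g,j), link(j,c)
round 6: derive cover(c,c) via R3 from cover(c,j), link(j,c)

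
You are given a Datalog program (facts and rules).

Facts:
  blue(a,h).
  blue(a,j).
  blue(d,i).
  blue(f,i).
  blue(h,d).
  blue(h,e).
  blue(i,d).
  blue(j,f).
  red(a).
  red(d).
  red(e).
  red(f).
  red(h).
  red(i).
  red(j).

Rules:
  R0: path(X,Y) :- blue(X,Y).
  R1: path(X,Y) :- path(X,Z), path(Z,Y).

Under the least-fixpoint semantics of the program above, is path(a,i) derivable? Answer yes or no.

yes

round 1: derive path(a,h) via R0 from blue(a,h)
round 1: derive path(a,j) via R0 from blue(a,j)
round 1: derive path(d,i) via R0 from blue(d,i)
round 1: derive path(f,i) via R0 from blue(f,i)
round 1: derive path(h,d) via R0 from blue(h,d)
round 1: derive path(h,e) via R0 from blue(h,e)
round 1: derive path(i,d) via R0 from blue(i,d)
round 1: derive path(j,f) via R0 from blue(j,f)
round 2: derive path(a,d) via R1 from path(a,h), path(h,d)
round 2: derive path(a,e) via R1 from path(a,h), path(h,e)
round 2: derive path(a,f) via R1 from path(a,j), path(j,f)
round 2: derive path(d,d) via R1 from path(d,i), path(i,d)
round 2: derive path(f,d) via R1 from path(f,i), path(i,d)
round 2: derive path(h,i) via R1 from path(h,d), path(d,i)
round 2: derive path(i,i) via R1 from path(i,d), path(d,i)
round 2: derive path(j,i) via R1 from path(j,f), path(f,i)
round 3: derive path(a,i) via R1 from path(a,d), path(d,i)
round 3: derive path(j,d) via R1 from path(j,f), path(f,d)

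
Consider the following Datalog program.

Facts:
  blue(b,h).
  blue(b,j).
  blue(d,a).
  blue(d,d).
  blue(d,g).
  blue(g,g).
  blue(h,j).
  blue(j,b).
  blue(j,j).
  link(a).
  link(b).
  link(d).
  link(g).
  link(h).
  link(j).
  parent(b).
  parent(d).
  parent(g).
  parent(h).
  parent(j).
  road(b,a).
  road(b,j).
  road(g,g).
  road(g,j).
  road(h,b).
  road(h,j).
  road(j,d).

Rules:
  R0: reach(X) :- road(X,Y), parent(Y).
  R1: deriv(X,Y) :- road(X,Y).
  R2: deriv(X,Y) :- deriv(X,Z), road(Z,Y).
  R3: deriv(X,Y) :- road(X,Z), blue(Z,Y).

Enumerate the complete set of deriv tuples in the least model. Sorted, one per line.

deriv(b,a)
deriv(b,b)
deriv(b,d)
deriv(b,j)
deriv(g,a)
deriv(g,b)
deriv(g,d)
deriv(g,g)
deriv(g,j)
deriv(h,a)
deriv(h,b)
deriv(h,d)
deriv(h,h)
deriv(h,j)
deriv(j,a)
deriv(j,d)
deriv(j,g)
deriv(j,j)

round 1: derive deriv(b,a) via R1 from road(b,a)
round 1: derive deriv(b,j) via R1 from road(b,j)
round 1: derive deriv(g,g) via R1 from road(g,g)
round 1: derive deriv(g,j) via R1 from road(g,j)
round 1: derive deriv(h,b) via R1 from road(h,b)
round 1: derive deriv(h,j) via R1 from road(h,j)
round 1: derive deriv(j,d) via R1 from road(j,d)
round 1: derive deriv(b,b) via R3 from road(b,j), blue(j,b)
round 1: derive deriv(g,b) via R3 from road(g,j), blue(j,b)
round 1: derive deriv(h,h) via R3 from road(h,b), blue(b,h)
round 1: derive deriv(j,a) via R3 from road(j,d), blue(d,a)
round 1: derive deriv(j,g) via R3 from road(j,d), blue(d,g)
round 2: derive deriv(b,d) via R2 from deriv(b,j), road(j,d)
round 2: derive deriv(g,a) via R2 from deriv(g,b), road(b,a)
round 2: derive deriv(g,d) via R2 from deriv(g,j), road(j,d)
round 2: derive deriv(h,a) via R2 from deriv(h,b), road(b,a)
round 2: derive deriv(h,d) via R2 from deriv(h,j), road(j,d)
round 2: derive deriv(j,j) via R2 from deriv(j,g), road(g,j)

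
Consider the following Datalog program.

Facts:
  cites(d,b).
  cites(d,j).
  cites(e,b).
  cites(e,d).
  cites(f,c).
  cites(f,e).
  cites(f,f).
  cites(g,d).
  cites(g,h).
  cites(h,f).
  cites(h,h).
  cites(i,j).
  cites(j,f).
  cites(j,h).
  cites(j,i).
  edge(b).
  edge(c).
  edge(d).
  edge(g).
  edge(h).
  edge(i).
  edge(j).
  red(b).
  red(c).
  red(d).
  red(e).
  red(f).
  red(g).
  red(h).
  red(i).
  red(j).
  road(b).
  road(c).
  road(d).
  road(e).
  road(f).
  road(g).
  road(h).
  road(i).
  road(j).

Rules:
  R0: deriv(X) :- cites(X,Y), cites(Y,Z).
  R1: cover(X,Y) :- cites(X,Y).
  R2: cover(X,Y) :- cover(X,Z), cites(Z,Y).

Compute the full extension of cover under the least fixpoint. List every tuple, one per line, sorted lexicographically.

round 1: derive cover(d,b) via R1 from cites(d,b)
round 1: derive cover(d,j) via R1 from cites(d,j)
round 1: derive cover(e,b) via R1 from cites(e,b)
round 1: derive cover(e,d) via R1 from cites(e,d)
round 1: derive cover(f,c) via R1 from cites(f,c)
round 1: derive cover(f,e) via R1 from cites(f,e)
round 1: derive cover(f,f) via R1 from cites(f,f)
round 1: derive cover(g,d) via R1 from cites(g,d)
round 1: derive cover(g,h) via R1 from cites(g,h)
round 1: derive cover(h,f) via R1 from cites(h,f)
round 1: derive cover(h,h) via R1 from cites(h,h)
round 1: derive cover(i,j) via R1 from cites(i,j)
round 1: derive cover(j,f) via R1 from cites(j,f)
round 1: derive cover(j,h) via R1 from cites(j,h)
round 1: derive cover(j,i) via R1 from cites(j,i)
round 2: derive cover(d,f) via R2 from cover(d,j), cites(j,f)
round 2: derive cover(d,h) via R2 from cover(d,j), cites(j,h)
round 2: derive cover(d,i) via R2 from cover(d,j), cites(j,i)
round 2: derive cover(e,j) via R2 from cover(e,d), cites(d,j)
round 2: derive cover(f,b) via R2 from cover(f,e), cites(e,b)
round 2: derive cover(f,d) via R2 from cover(f,e), cites(e,d)
round 2: derive cover(g,b) via R2 from cover(g,d), cites(d,b)
round 2: derive cover(g,f) via R2 from cover(g,h), cites(h,f)
round 2: derive cover(g,j) via R2 from cover(g,d), cites(d,j)
round 2: derive cover(h,c) via R2 from cover(h,f), cites(f,c)
round 2: derive cover(h,e) via R2 from cover(h,f), cites(f,e)
round 2: derive cover(i,f) via R2 from cover(i,j), cites(j,f)
round 2: derive cover(i,h) via R2 from cover(i,j), cites(j,h)
round 2: derive cover(i,i) via R2 from cover(i,j), cites(j,i)
round 2: derive cover(j,c) via R2 from cover(j,f), cites(f,c)
round 2: derive cover(j,e) via R2 from cover(j,f), cites(f,e)
round 2: derive cover(j,j) via R2 from cover(j,i), cites(i,j)
round 3: derive cover(d,c) via R2 from cover(d,f), cites(f,c)
round 3: derive cover(d,e) via R2 from cover(d,f), cites(f,e)
round 3: derive cover(e,f) via R2 from cover(e,j), cites(j,f)
round 3: derive cover(e,h) via R2 from cover(e,j), cites(j,h)
round 3: derive cover(e,i) via R2 from cover(e,j), cites(j,i)
round 3: derive cover(f,j) via R2 from cover(f,d), cites(d,j)
round 3: derive cover(g,c) via R2 from cover(g,f), cites(f,c)
round 3: derive cover(g,e) via R2 from cover(g,f), cites(f,e)
round 3: derive cover(g,i) via R2 from cover(g,j), cites(j,i)
round 3: derive cover(h,b) via R2 from cover(h,e), cites(e,b)
round 3: derive cover(h,d) via R2 from cover(h,e), cites(e,d)
round 3: derive cover(i,c) via R2 from cover(i,f), cites(f,c)
round 3: derive cover(i,e) via R2 from cover(i,f), cites(f,e)
round 3: derive cover(j,b) via R2 from cover(j,e), cites(e,b)
round 3: derive cover(j,d) via R2 from cover(j,e), cites(e,d)
round 4: derive cover(d,d) via R2 from cover(d,e), cites(e,d)
round 4: derive cover(e,c) via R2 from cover(e,f), cites(f,c)
round 4: derive cover(e,e) via R2 from cover(e,f), cites(f,e)
round 4: derive cover(f,h) via R2 from cover(f,j), cites(j,h)
round 4: derive cover(f,i) via R2 from cover(f,j), cites(j,i)
round 4: derive cover(h,j) via R2 from cover(h,d), cites(d,j)
round 4: derive cover(i,b) via R2 from cover(i,e), cites(e,b)
round 4: derive cover(i,d) via R2 from cover(i,e), cites(e,d)
round 5: derive cover(h,i) via R2 from cover(h,j), cites(j,i)

cover(d,b)
cover(d,c)
cover(d,d)
cover(d,e)
cover(d,f)
cover(d,h)
cover(d,i)
cover(d,j)
cover(e,b)
cover(e,c)
cover(e,d)
cover(e,e)
cover(e,f)
cover(e,h)
cover(e,i)
cover(e,j)
cover(f,b)
cover(f,c)
cover(f,d)
cover(f,e)
cover(f,f)
cover(f,h)
cover(f,i)
cover(f,j)
cover(g,b)
cover(g,c)
cover(g,d)
cover(g,e)
cover(g,f)
cover(g,h)
cover(g,i)
cover(g,j)
cover(h,b)
cover(h,c)
cover(h,d)
cover(h,e)
cover(h,f)
cover(h,h)
cover(h,i)
cover(h,j)
cover(i,b)
cover(i,c)
cover(i,d)
cover(i,e)
cover(i,f)
cover(i,h)
cover(i,i)
cover(i,j)
cover(j,b)
cover(j,c)
cover(j,d)
cover(j,e)
cover(j,f)
cover(j,h)
cover(j,i)
cover(j,j)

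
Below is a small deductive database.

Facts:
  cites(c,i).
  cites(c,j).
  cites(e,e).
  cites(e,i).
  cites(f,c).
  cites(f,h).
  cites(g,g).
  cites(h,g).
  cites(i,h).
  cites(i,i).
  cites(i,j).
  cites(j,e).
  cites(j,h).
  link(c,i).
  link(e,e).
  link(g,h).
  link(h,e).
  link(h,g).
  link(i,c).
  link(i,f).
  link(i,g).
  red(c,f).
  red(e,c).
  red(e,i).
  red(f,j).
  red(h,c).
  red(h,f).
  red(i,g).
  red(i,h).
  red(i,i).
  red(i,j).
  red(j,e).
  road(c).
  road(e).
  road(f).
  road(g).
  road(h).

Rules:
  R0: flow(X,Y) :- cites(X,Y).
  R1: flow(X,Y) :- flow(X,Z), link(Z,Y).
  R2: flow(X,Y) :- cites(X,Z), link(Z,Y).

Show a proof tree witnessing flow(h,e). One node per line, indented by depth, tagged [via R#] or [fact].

flow(h,e)  [via R1]
  flow(h,h)  [via R2]
    cites(h,g)  [fact]
    link(g,h)  [fact]
  link(h,e)  [fact]

round 1: derive flow(c,i) via R0 from cites(c,i)
round 1: derive flow(c,j) via R0 from cites(c,j)
round 1: derive flow(e,e) via R0 from cites(e,e)
round 1: derive flow(e,i) via R0 from cites(e,i)
round 1: derive flow(f,c) via R0 from cites(f,c)
round 1: derive flow(f,h) via R0 from cites(f,h)
round 1: derive flow(g,g) via R0 from cites(g,g)
round 1: derive flow(h,g) via R0 from cites(h,g)
round 1: derive flow(i,h) via R0 from cites(i,h)
round 1: derive flow(i,i) via R0 from cites(i,i)
round 1: derive flow(i,j) via R0 from cites(i,j)
round 1: derive flow(j,e) via R0 from cites(j,e)
round 1: derive flow(j,h) via R0 from cites(j,h)
round 1: derive flow(c,c) via R2 from cites(c,i), link(i,c)
round 1: derive flow(c,f) via R2 from cites(c,i), link(i,f)
round 1: derive flow(c,g) via R2 from cites(c,i), link(i,g)
round 1: derive flow(e,c) via R2 from cites(e,i), link(i,c)
round 1: derive flow(e,f) via R2 from cites(e,i), link(i,f)
round 1: derive flow(e,g) via R2 from cites(e,i), link(i,g)
round 1: derive flow(f,e) via R2 from cites(f,h), link(h,e)
round 1: derive flow(f,g) via R2 from cites(f,h), link(h,g)
round 1: derive flow(f,i) via R2 from cites(f,c), link(c,i)
round 1: derive flow(g,h) via R2 from cites(g,g), link(g,h)
round 1: derive flow(h,h) via R2 from cites(h,g), link(g,h)
round 1: derive flow(i,c) via R2 from cites(i,i), link(i,c)
round 1: derive flow(i,e) via R2 from cites(i,h), link(h,e)
round 1: derive flow(i,f) via R2 from cites(i,i), link(i,f)
round 1: derive flow(i,g) via R2 from cites(i,h), link(h,g)
round 1: derive flow(j,g) via R2 from cites(j,h), link(h,g)
round 2: derive flow(c,h) via R1 from flow(c,g), link(g,h)
round 2: derive flow(e,h) via R1 from flow(e,g), link(g,h)
round 2: derive flow(f,f) via R1 from flow(f,i), link(i,f)
round 2: derive flow(g,e) via R1 from flow(g,h), link(h,e)
round 2: derive flow(h,e) via R1 from flow(h,h), link(h,e)
round 3: derive flow(c,e) via R1 from flow(c,h), link(h,e)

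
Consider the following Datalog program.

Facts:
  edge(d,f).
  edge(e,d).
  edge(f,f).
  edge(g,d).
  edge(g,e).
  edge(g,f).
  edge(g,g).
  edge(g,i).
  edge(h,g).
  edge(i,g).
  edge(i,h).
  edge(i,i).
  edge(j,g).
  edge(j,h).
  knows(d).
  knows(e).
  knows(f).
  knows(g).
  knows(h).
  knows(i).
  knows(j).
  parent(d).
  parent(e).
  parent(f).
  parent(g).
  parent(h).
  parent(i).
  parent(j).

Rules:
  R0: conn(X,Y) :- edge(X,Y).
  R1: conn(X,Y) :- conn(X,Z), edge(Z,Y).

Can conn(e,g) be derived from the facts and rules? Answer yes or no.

round 1: derive conn(d,f) via R0 from edge(d,f)
round 1: derive conn(e,d) via R0 from edge(e,d)
round 1: derive conn(f,f) via R0 from edge(f,f)
round 1: derive conn(g,d) via R0 from edge(g,d)
round 1: derive conn(g,e) via R0 from edge(g,e)
round 1: derive conn(g,f) via R0 from edge(g,f)
round 1: derive conn(g,g) via R0 from edge(g,g)
round 1: derive conn(g,i) via R0 from edge(g,i)
round 1: derive conn(h,g) via R0 from edge(h,g)
round 1: derive conn(i,g) via R0 from edge(i,g)
round 1: derive conn(i,h) via R0 from edge(i,h)
round 1: derive conn(i,i) via R0 from edge(i,i)
round 1: derive conn(j,g) via R0 from edge(j,g)
round 1: derive conn(j,h) via R0 from edge(j,h)
round 2: derive conn(e,f) via R1 from conn(e,d), edge(d,f)
round 2: derive conn(g,h) via R1 from conn(g,i), edge(i,h)
round 2: derive conn(h,d) via R1 from conn(h,g), edge(g,d)
round 2: derive conn(h,e) via R1 from conn(h,g), edge(g,e)
round 2: derive conn(h,f) via R1 from conn(h,g), edge(g,f)
round 2: derive conn(h,i) via R1 from conn(h,g), edge(g,i)
round 2: derive conn(i,d) via R1 from conn(i,g), edge(g,d)
round 2: derive conn(i,e) via R1 from conn(i,g), edge(g,e)
round 2: derive conn(i,f) via R1 from conn(i,g), edge(g,f)
round 2: derive conn(j,d) via R1 from conn(j,g), edge(g,d)
round 2: derive conn(j,e) via R1 from conn(j,g), edge(g,e)
round 2: derive conn(j,f) via R1 from conn(j,g), edge(g,f)
round 2: derive conn(j,i) via R1 from conn(j,g), edge(g,i)
round 3: derive conn(h,h) via R1 from conn(h,i), edge(i,h)

no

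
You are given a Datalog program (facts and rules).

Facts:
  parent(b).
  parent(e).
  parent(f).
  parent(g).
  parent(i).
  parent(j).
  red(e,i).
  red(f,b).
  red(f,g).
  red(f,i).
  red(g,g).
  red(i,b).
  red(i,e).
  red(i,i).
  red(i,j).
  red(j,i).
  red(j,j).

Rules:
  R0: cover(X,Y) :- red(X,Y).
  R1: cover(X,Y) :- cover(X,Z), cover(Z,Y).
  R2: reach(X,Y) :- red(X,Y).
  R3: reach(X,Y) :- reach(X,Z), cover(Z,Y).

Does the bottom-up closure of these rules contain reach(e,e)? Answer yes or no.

round 1: derive cover(e,i) via R0 from red(e,i)
round 1: derive cover(f,b) via R0 from red(f,b)
round 1: derive cover(f,g) via R0 from red(f,g)
round 1: derive cover(f,i) via R0 from red(f,i)
round 1: derive cover(g,g) via R0 from red(g,g)
round 1: derive cover(i,b) via R0 from red(i,b)
round 1: derive cover(i,e) via R0 from red(i,e)
round 1: derive cover(i,i) via R0 from red(i,i)
round 1: derive cover(i,j) via R0 from red(i,j)
round 1: derive cover(j,i) via R0 from red(j,i)
round 1: derive cover(j,j) via R0 from red(j,j)
round 1: derive reach(e,i) via R2 from red(e,i)
round 1: derive reach(f,b) via R2 from red(f,b)
round 1: derive reach(f,g) via R2 from red(f,g)
round 1: derive reach(f,i) via R2 from red(f,i)
round 1: derive reach(g,g) via R2 from red(g,g)
round 1: derive reach(i,b) via R2 from red(i,b)
round 1: derive reach(i,e) via R2 from red(i,e)
round 1: derive reach(i,i) via R2 from red(i,i)
round 1: derive reach(i,j) via R2 from red(i,j)
round 1: derive reach(j,i) via R2 from red(j,i)
round 1: derive reach(j,j) via R2 from red(j,j)
round 2: derive cover(e,b) via R1 from cover(e,i), cover(i,b)
round 2: derive cover(e,e) via R1 from cover(e,i), cover(i,e)
round 2: derive cover(e,j) via R1 from cover(e,i), cover(i,j)
round 2: derive cover(f,e) via R1 from cover(f,i), cover(i,e)
round 2: derive cover(f,j) via R1 from cover(f,i), cover(i,j)
round 2: derive cover(j,b) via R1 from cover(j,i), cover(i,b)
round 2: derive cover(j,e) via R1 from cover(j,i), cover(i,e)
round 2: derive reach(e,b) via R3 from reach(e,i), cover(i,b)
round 2: derive reach(e,e) via R3 from reach(e,i), cover(i,e)
round 2: derive reach(e,j) via R3 from reach(e,i), cover(i,j)
round 2: derive reach(f,e) via R3 from reach(f,i), cover(i,e)
round 2: derive reach(f,j) via R3 from reach(f,i), cover(i,j)
round 2: derive reach(j,b) via R3 from reach(j,i), cover(i,b)
round 2: derive reach(j,e) via R3 from reach(j,i), cover(i,e)

yes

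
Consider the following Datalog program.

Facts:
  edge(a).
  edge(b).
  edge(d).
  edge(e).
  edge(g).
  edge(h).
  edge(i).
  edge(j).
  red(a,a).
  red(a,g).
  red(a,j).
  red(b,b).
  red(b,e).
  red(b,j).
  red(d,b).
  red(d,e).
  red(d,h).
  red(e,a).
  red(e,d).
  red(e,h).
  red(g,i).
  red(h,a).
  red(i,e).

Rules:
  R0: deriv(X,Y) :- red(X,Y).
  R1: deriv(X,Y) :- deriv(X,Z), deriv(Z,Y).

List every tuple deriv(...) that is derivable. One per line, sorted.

deriv(a,a)
deriv(a,b)
deriv(a,d)
deriv(a,e)
deriv(a,g)
deriv(a,h)
deriv(a,i)
deriv(a,j)
deriv(b,a)
deriv(b,b)
deriv(b,d)
deriv(b,e)
deriv(b,g)
deriv(b,h)
deriv(b,i)
deriv(b,j)
deriv(d,a)
deriv(d,b)
deriv(d,d)
deriv(d,e)
deriv(d,g)
deriv(d,h)
deriv(d,i)
deriv(d,j)
deriv(e,a)
deriv(e,b)
deriv(e,d)
deriv(e,e)
deriv(e,g)
deriv(e,h)
deriv(e,i)
deriv(e,j)
deriv(g,a)
deriv(g,b)
deriv(g,d)
deriv(g,e)
deriv(g,g)
deriv(g,h)
deriv(g,i)
deriv(g,j)
deriv(h,a)
deriv(h,b)
deriv(h,d)
deriv(h,e)
deriv(h,g)
deriv(h,h)
deriv(h,i)
deriv(h,j)
deriv(i,a)
deriv(i,b)
deriv(i,d)
deriv(i,e)
deriv(i,g)
deriv(i,h)
deriv(i,i)
deriv(i,j)

round 1: derive deriv(a,a) via R0 from red(a,a)
round 1: derive deriv(a,g) via R0 from red(a,g)
round 1: derive deriv(a,j) via R0 from red(a,j)
round 1: derive deriv(b,b) via R0 from red(b,b)
round 1: derive deriv(b,e) via R0 from red(b,e)
round 1: derive deriv(b,j) via R0 from red(b,j)
round 1: derive deriv(d,b) via R0 from red(d,b)
round 1: derive deriv(d,e) via R0 from red(d,e)
round 1: derive deriv(d,h) via R0 from red(d,h)
round 1: derive deriv(e,a) via R0 from red(e,a)
round 1: derive deriv(e,d) via R0 from red(e,d)
round 1: derive deriv(e,h) via R0 from red(e,h)
round 1: derive deriv(g,i) via R0 from red(g,i)
round 1: derive deriv(h,a) via R0 from red(h,a)
round 1: derive deriv(i,e) via R0 from red(i,e)
round 2: derive deriv(a,i) via R1 from deriv(a,g), deriv(g,i)
round 2: derive deriv(b,a) via R1 from deriv(b,e), deriv(e,a)
round 2: derive deriv(b,d) via R1 from deriv(b,e), deriv(e,d)
round 2: derive deriv(b,h) via R1 from deriv(b,e), deriv(e,h)
round 2: derive deriv(d,a) via R1 from deriv(d,e), deriv(e,a)
round 2: derive deriv(d,d) via R1 from deriv(d,e), deriv(e,d)
round 2: derive deriv(d,j) via R1 from deriv(d,b), deriv(b,j)
round 2: derive deriv(e,b) via R1 from deriv(e,d), deriv(d,b)
round 2: derive deriv(e,e) via R1 from deriv(e,d), deriv(d,e)
round 2: derive deriv(e,g) via R1 from deriv(e,a), deriv(a,g)
round 2: derive deriv(e,j) via R1 from deriv(e,a), deriv(a,j)
round 2: derive deriv(g,e) via R1 from deriv(g,i), deriv(i,e)
round 2: derive deriv(h,g) via R1 from deriv(h,a), deriv(a,g)
round 2: derive deriv(h,j) via R1 from deriv(h,a), deriv(a,j)
round 2: derive deriv(i,a) via R1 from deriv(i,e), deriv(e,a)
round 2: derive deriv(i,d) via R1 from deriv(i,e), deriv(e,d)
round 2: derive deriv(i,h) via R1 from deriv(i,e), deriv(e,h)
round 3: derive deriv(a,d) via R1 from deriv(a,i), deriv(i,d)
round 3: derive deriv(a,e) via R1 from deriv(a,g), deriv(g,e)
round 3: derive deriv(a,h) via R1 from deriv(a,i), deriv(i,h)
round 3: derive deriv(b,g) via R1 from deriv(b,a), deriv(a,g)
round 3: derive deriv(b,i) via R1 from deriv(b,a), deriv(a,i)
round 3: derive deriv(d,g) via R1 from deriv(d,a), deriv(a,g)
round 3: derive deriv(d,i) via R1 from deriv(d,a), deriv(a,i)
round 3: derive deriv(e,i) via R1 from deriv(e,a), deriv(a,i)
round 3: derive deriv(g,a) via R1 from deriv(g,e), deriv(e,a)
round 3: derive deriv(g,b) via R1 from deriv(g,e), deriv(e,b)
round 3: derive deriv(g,d) via R1 from deriv(g,e), deriv(e,d)
round 3: derive deriv(g,g) via R1 from deriv(g,e), deriv(e,g)
round 3: derive deriv(g,h) via R1 from deriv(g,e), deriv(e,h)
round 3: derive deriv(g,j) via R1 from deriv(g,e), deriv(e,j)
round 3: derive deriv(h,e) via R1 from deriv(h,g), deriv(g,e)
round 3: derive deriv(h,i) via R1 from deriv(h,a), deriv(a,i)
round 3: derive deriv(i,b) via R1 from deriv(i,d), deriv(d,b)
round 3: derive deriv(i,g) via R1 from deriv(i,a), deriv(a,g)
round 3: derive deriv(i,i) via R1 from deriv(i,a), deriv(a,i)
round 3: derive deriv(i,j) via R1 from deriv(i,a), deriv(a,j)
round 4: derive deriv(a,b) via R1 from deriv(a,d), deriv(d,b)
round 4: derive deriv(h,b) via R1 from deriv(h,e), deriv(e,b)
round 4: derive deriv(h,d) via R1 from deriv(h,a), deriv(a,d)
round 4: derive deriv(h,h) via R1 from deriv(h,a), deriv(a,h)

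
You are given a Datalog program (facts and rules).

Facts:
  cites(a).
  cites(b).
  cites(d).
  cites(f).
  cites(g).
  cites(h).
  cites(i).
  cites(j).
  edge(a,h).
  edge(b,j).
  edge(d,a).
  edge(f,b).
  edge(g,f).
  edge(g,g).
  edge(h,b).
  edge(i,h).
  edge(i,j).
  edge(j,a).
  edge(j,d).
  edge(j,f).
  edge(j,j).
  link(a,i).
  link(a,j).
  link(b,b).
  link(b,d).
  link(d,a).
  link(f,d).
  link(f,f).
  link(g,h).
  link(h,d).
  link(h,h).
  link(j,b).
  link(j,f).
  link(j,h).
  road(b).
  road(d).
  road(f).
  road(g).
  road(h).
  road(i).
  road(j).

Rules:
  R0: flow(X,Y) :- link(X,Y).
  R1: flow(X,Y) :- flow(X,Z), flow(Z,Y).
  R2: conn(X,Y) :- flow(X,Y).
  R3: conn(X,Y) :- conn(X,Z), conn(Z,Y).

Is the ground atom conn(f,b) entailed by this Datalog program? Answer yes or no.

round 1: derive flow(a,i) via R0 from link(a,i)
round 1: derive flow(a,j) via R0 from link(a,j)
round 1: derive flow(b,b) via R0 from link(b,b)
round 1: derive flow(b,d) via R0 from link(b,d)
round 1: derive flow(d,a) via R0 from link(d,a)
round 1: derive flow(f,d) via R0 from link(f,d)
round 1: derive flow(f,f) via R0 from link(f,f)
round 1: derive flow(g,h) via R0 from link(g,h)
round 1: derive flow(h,d) via R0 from link(h,d)
round 1: derive flow(h,h) via R0 from link(h,h)
round 1: derive flow(j,b) via R0 from link(j,b)
round 1: derive flow(j,f) via R0 from link(j,f)
round 1: derive flow(j,h) via R0 from link(j,h)
round 2: derive flow(a,b) via R1 from flow(a,j), flow(j,b)
round 2: derive flow(a,f) via R1 from flow(a,j), flow(j,f)
round 2: derive flow(a,h) via R1 from flow(a,j), flow(j,h)
round 2: derive flow(b,a) via R1 from flow(b,d), flow(d,a)
round 2: derive flow(d,i) via R1 from flow(d,a), flow(a,i)
round 2: derive flow(d,j) via R1 from flow(d,a), flow(a,j)
round 2: derive flow(f,a) via R1 from flow(f,d), flow(d,a)
round 2: derive flow(g,d) via R1 from flow(g,h), flow(h,d)
round 2: derive flow(h,a) via R1 from flow(h,d), flow(d,a)
round 2: derive flow(j,d) via R1 from flow(j,b), flow(b,d)
round 2: derive conn(a,i) via R2 from flow(a,i)
round 2: derive conn(a,j) via R2 from flow(a,j)
round 2: derive conn(b,b) via R2 from flow(b,b)
round 2: derive conn(b,d) via R2 from flow(b,d)
round 2: derive conn(d,a) via R2 from flow(d,a)
round 2: derive conn(f,d) via R2 from flow(f,d)
round 2: derive conn(f,f) via R2 from flow(f,f)
round 2: derive conn(g,h) via R2 from flow(g,h)
round 2: derive conn(h,d) via R2 from flow(h,d)
round 2: derive conn(h,h) via R2 from flow(h,h)
round 2: derive conn(j,b) via R2 from flow(j,b)
round 2: derive conn(j,f) via R2 from flow(j,f)
round 2: derive conn(j,h) via R2 from flow(j,h)
round 3: derive flow(a,a) via R1 from flow(a,b), flow(b,a)
round 3: derive flow(a,d) via R1 from flow(a,b), flow(b,d)
round 3: derive flow(b,f) via R1 from flow(b,a), flow(a,f)
round 3: derive flow(b,h) via R1 from flow(b,a), flow(a,h)
round 3: derive flow(b,i) via R1 from flow(b,a), flow(a,i)
round 3: derive flow(b,j) via R1 from flow(b,a), flow(a,j)
round 3: derive flow(d,b) via R1 from flow(d,a), flow(a,b)
round 3: derive flow(d,d) via R1 from flow(d,j), flow(j,d)
round 3: derive flow(d,f) via R1 from flow(d,a), flow(a,f)
round 3: derive flow(d,h) via R1 from flow(d,a), flow(a,h)
round 3: derive flow(f,b) via R1 from flow(f,a), flow(a,b)
round 3: derive flow(f,h) via R1 from flow(f,a), flow(a,h)
round 3: derive flow(f,i) via R1 from flow(f,a), flow(a,i)
round 3: derive flow(f,j) via R1 from flow(f,a), flow(a,j)
round 3: derive flow(g,a) via R1 from flow(g,d), flow(d,a)
round 3: derive flow(g,i) via R1 from flow(g,d), flow(d,i)
round 3: derive flow(g,j) via R1 from flow(g,d), flow(d,j)
round 3: derive flow(h,b) via R1 from flow(h,a), flow(a,b)
round 3: derive flow(h,f) via R1 from flow(h,a), flow(a,f)
round 3: derive flow(h,i) via R1 from flow(h,a), flow(a,i)
round 3: derive flow(h,j) via R1 from flow(h,a), flow(a,j)
round 3: derive flow(j,a) via R1 from flow(j,b), flow(b,a)
round 3: derive flow(j,i) via R1 from flow(j,d), flow(d,i)
round 3: derive flow(j,j) via R1 from flow(j,d), flow(d,j)
round 3: derive conn(a,b) via R2 from flow(a,b)
round 3: derive conn(a,f) via R2 from flow(a,f)
round 3: derive conn(a,h) via R2 from flow(a,h)
round 3: derive conn(b,a) via R2 from flow(b,a)
round 3: derive conn(d,i) via R2 from flow(d,i)
round 3: derive conn(d,j) via R2 from flow(d,j)
round 3: derive conn(f,a) via R2 from flow(f,a)
round 3: derive conn(g,d) via R2 from flow(g,d)
round 3: derive conn(h,a) via R2 from flow(h,a)
round 3: derive conn(j,d) via R2 from flow(j,d)
round 4: derive flow(g,b) via R1 from flow(g,a), flow(a,b)
round 4: derive flow(g,f) via R1 from flow(g,a), flow(a,f)
round 4: derive conn(a,a) via R2 from flow(a,a)
round 4: derive conn(a,d) via R2 from flow(a,d)
round 4: derive conn(b,f) via R2 from flow(b,f)
round 4: derive conn(b,h) via R2 from flow(b,h)
round 4: derive conn(b,i) via R2 from flow(b,i)
round 4: derive conn(b,j) via R2 from flow(b,j)
round 4: derive conn(d,b) via R2 from flow(d,b)
round 4: derive conn(d,d) via R2 from flow(d,d)
round 4: derive conn(d,f) via R2 from flow(d,f)
round 4: derive conn(d,h) via R2 from flow(d,h)
round 4: derive conn(f,b) via R2 from flow(f,b)
round 4: derive conn(f,h) via R2 from flow(f,h)
round 4: derive conn(f,i) via R2 from flow(f,i)
round 4: derive conn(f,j) via R2 from flow(f,j)
round 4: derive conn(g,a) via R2 from flow(g,a)
round 4: derive conn(g,i) via R2 from flow(g,i)
round 4: derive conn(g,j) via R2 from flow(g,j)
round 4: derive conn(h,b) via R2 from flow(h,b)
round 4: derive conn(h,f) via R2 from flow(h,f)
round 4: derive conn(h,i) via R2 from flow(h,i)
round 4: derive conn(h,j) via R2 from flow(h,j)
round 4: derive conn(j,a) via R2 from flow(j,a)
round 4: derive conn(j,i) via R2 from flow(j,i)
round 4: derive conn(j,j) via R2 from flow(j,j)
round 5: derive conn(g,b) via R2 from flow(g,b)
round 5: derive conn(g,f) via R2 from flow(g,f)

yes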